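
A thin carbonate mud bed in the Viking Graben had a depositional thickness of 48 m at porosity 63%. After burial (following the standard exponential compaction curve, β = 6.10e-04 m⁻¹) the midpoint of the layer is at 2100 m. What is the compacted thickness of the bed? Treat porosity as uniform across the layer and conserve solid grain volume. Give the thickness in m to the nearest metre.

22 m

Working in km (1 km = 1000 m; β in km⁻¹ = β in m⁻¹ × 1000):
Porosity at 2.1 km: phi = 0.63·exp(−0.61×2.1) = 0.1750
Solid-volume conservation: h(1−phi) = h₀(1−phi₀) ⇒ h = h₀·(1−phi₀)/(1−phi)
h = 0.048 × (1 − 0.63)/(1 − 0.1750) = 0.048 × 0.4485 = 0.0215 km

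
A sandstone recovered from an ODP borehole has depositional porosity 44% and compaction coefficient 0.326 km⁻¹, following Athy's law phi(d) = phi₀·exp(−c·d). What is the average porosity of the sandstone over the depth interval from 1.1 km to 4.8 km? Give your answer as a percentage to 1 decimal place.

⟨phi⟩ = (1/(d₂−d₁)) ∫ phi₀ e^(−cd) dd = phi₀·(e^(−c·d₁) − e^(−c·d₂)) / (c·(d₂−d₁))
e^(−0.326×1.1) = 0.6987; e^(−0.326×4.8) = 0.2091
⟨phi⟩ = 0.44 × (0.6987 − 0.2091) / (0.326 × 3.7) = 0.44 × 0.4058 = 0.1786

17.9%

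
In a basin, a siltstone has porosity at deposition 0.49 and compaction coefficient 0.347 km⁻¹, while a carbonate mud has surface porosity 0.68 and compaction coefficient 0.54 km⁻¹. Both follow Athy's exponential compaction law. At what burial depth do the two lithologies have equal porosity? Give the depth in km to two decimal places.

1.70 km

Set φ₀ₐ e^(−βₐd) = φ₀ᵦ e^(−βᵦd) ⇒ ln(φ₀ₐ/φ₀ᵦ) = (βₐ − βᵦ)·d
d = ln(0.49/0.68) / (0.347 − 0.54) = -0.3277 / -0.193 = 1.698 km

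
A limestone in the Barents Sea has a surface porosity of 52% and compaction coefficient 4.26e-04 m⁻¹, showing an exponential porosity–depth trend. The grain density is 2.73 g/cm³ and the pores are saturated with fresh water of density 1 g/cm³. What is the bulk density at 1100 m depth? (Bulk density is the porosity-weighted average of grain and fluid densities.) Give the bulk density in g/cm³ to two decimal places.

Working in km (1 km = 1000 m; k in km⁻¹ = k in m⁻¹ × 1000):
Porosity at depth: n = 0.52·exp(−0.426×1.1) = 0.52×0.6259 = 0.3255
Bulk density: ρ_b = (1−n)ρ_g + n·ρ_f = 0.6745×2.73 + 0.3255×1
       = 1.842 + 0.325 = 2.167 g/cm³

2.17 g/cm³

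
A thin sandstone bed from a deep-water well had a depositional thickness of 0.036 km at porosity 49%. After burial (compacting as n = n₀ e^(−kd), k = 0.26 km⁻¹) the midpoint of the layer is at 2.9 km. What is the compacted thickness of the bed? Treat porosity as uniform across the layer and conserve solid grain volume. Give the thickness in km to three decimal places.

0.024 km

Porosity at 2.9 km: n = 0.49·exp(−0.26×2.9) = 0.2305
Solid-volume conservation: h(1−n) = h₀(1−n₀) ⇒ h = h₀·(1−n₀)/(1−n)
h = 0.036 × (1 − 0.49)/(1 − 0.2305) = 0.036 × 0.6628 = 0.0239 km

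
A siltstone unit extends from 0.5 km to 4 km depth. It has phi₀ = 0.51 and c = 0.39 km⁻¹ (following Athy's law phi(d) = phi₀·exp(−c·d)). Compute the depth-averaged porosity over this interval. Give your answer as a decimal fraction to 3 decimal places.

0.229

⟨phi⟩ = (1/(d₂−d₁)) ∫ phi₀ e^(−cd) dd = phi₀·(e^(−c·d₁) − e^(−c·d₂)) / (c·(d₂−d₁))
e^(−0.39×0.5) = 0.8228; e^(−0.39×4) = 0.2101
⟨phi⟩ = 0.51 × (0.8228 − 0.2101) / (0.39 × 3.5) = 0.51 × 0.4489 = 0.2289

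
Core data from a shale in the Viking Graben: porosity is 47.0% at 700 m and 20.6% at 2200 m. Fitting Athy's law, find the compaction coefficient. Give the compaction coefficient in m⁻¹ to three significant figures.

0.000550 m⁻¹

Working in km (1 km = 1000 m; c in km⁻¹ = c in m⁻¹ × 1000):
Athy: φ(Z) = φ₀ e^(−cZ) ⇒ φ₁/φ₂ = e^{c(Z₂−Z₁)} ⇒ c = ln(φ₁/φ₂)/(Z₂−Z₁)
c = ln(0.47/0.206) / (2.2 − 0.7) = ln(2.282) / 1.5 = 0.8249 / 1.5 = 0.5499 km⁻¹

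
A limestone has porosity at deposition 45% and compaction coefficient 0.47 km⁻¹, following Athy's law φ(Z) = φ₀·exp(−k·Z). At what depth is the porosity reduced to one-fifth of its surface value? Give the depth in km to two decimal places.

φ/φ₀ = 1/5 ⇒ exp(−k·Z) = 1/5 ⇒ Z = ln(5) / k
Z = 1.6094 / 0.47 = 3.424 km

3.42 km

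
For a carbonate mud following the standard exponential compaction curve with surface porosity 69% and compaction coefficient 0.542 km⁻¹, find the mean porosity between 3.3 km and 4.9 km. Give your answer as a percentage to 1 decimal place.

7.7%

⟨n⟩ = (1/(Z₂−Z₁)) ∫ n₀ e^(−cZ) dZ = n₀·(e^(−c·Z₁) − e^(−c·Z₂)) / (c·(Z₂−Z₁))
e^(−0.542×3.3) = 0.1672; e^(−0.542×4.9) = 0.0702
⟨n⟩ = 0.69 × (0.1672 − 0.0702) / (0.542 × 1.6) = 0.69 × 0.1118 = 0.0771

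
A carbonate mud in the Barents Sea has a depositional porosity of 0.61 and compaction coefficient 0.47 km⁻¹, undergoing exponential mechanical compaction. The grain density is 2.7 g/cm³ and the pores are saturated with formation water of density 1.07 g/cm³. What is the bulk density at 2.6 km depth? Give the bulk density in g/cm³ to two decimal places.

2.41 g/cm³

Porosity at depth: φ = 0.61·exp(−0.47×2.6) = 0.61×0.2946 = 0.1797
Bulk density: ρ_b = (1−φ)ρ_g + φ·ρ_f = 0.8203×2.7 + 0.1797×1.07
       = 2.215 + 0.192 = 2.407 g/cm³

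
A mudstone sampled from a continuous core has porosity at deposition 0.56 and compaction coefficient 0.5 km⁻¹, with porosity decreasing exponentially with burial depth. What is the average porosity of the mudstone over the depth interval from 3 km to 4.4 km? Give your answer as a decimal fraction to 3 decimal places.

⟨phi⟩ = (1/(z₂−z₁)) ∫ phi₀ e^(−kz) dz = phi₀·(e^(−k·z₁) − e^(−k·z₂)) / (k·(z₂−z₁))
e^(−0.5×3) = 0.2231; e^(−0.5×4.4) = 0.1108
⟨phi⟩ = 0.56 × (0.2231 − 0.1108) / (0.5 × 1.4) = 0.56 × 0.1605 = 0.0899

0.090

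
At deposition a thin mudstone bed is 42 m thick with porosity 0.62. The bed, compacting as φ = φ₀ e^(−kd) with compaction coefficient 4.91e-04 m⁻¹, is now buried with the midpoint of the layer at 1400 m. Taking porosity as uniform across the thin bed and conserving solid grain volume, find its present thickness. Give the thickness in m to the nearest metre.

Working in km (1 km = 1000 m; k in km⁻¹ = k in m⁻¹ × 1000):
Porosity at 1.4 km: φ = 0.62·exp(−0.491×1.4) = 0.3118
Solid-volume conservation: h(1−φ) = h₀(1−φ₀) ⇒ h = h₀·(1−φ₀)/(1−φ)
h = 0.042 × (1 − 0.62)/(1 − 0.3118) = 0.042 × 0.5522 = 0.0232 km

23 m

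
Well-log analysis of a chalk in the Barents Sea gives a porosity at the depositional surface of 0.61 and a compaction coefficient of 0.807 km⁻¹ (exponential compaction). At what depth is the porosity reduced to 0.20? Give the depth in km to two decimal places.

1.38 km

Invert Athy's law: d = ln(n₀/n) / β
d = ln(0.61/0.2) / 0.807 = ln(3.05) / 0.807 = 1.1151 / 0.807 = 1.382 km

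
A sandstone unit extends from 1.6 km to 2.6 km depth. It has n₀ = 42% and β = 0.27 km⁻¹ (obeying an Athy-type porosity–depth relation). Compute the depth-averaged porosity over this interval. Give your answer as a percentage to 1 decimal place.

23.9%

⟨n⟩ = (1/(Z₂−Z₁)) ∫ n₀ e^(−βZ) dZ = n₀·(e^(−β·Z₁) − e^(−β·Z₂)) / (β·(Z₂−Z₁))
e^(−0.27×1.6) = 0.6492; e^(−0.27×2.6) = 0.4956
⟨n⟩ = 0.42 × (0.6492 − 0.4956) / (0.27 × 1) = 0.42 × 0.5689 = 0.2390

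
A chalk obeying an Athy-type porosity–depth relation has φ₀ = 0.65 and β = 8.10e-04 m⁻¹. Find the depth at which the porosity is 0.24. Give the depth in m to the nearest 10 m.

Working in km (1 km = 1000 m; β in km⁻¹ = β in m⁻¹ × 1000):
Invert Athy's law: d = ln(φ₀/φ) / β
d = ln(0.65/0.24) / 0.81 = ln(2.708) / 0.81 = 0.9963 / 0.81 = 1.230 km

1230 m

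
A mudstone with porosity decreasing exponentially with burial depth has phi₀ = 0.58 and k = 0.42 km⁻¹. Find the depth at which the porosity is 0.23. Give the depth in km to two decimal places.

Invert Athy's law: d = ln(phi₀/phi) / k
d = ln(0.58/0.23) / 0.42 = ln(2.522) / 0.42 = 0.9249 / 0.42 = 2.202 km

2.20 km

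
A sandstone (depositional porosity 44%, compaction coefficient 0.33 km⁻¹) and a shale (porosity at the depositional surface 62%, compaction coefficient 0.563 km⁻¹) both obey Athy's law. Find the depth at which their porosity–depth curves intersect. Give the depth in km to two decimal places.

1.47 km

Set n₀ₐ e^(−βₐz) = n₀ᵦ e^(−βᵦz) ⇒ ln(n₀ₐ/n₀ᵦ) = (βₐ − βᵦ)·z
z = ln(0.44/0.62) / (0.33 − 0.563) = -0.3429 / -0.233 = 1.472 km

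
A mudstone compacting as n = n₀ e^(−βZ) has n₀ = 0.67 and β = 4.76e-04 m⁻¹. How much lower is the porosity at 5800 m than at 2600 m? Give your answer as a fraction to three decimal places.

0.152

Working in km (1 km = 1000 m; β in km⁻¹ = β in m⁻¹ × 1000):
n(2.6) = 0.67·e^(−0.476×2.6) = 0.1944
n(5.8) = 0.67·e^(−0.476×5.8) = 0.0424
Δn = 0.1944 − 0.0424 = 0.1520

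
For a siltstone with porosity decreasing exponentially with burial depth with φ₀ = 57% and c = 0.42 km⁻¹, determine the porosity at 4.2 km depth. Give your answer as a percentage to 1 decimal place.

9.8%

φ = φ₀·exp(−c·Z) = 0.57 × exp(−0.42 × 4.2) = 0.57 × exp(−1.764)
  = 0.57 × 0.1714 = 0.0977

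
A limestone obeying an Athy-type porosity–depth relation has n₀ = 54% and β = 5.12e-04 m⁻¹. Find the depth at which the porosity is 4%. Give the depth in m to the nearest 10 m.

5080 m

Working in km (1 km = 1000 m; β in km⁻¹ = β in m⁻¹ × 1000):
Invert Athy's law: Z = ln(n₀/n) / β
Z = ln(0.54/0.04) / 0.512 = ln(13.5) / 0.512 = 2.6027 / 0.512 = 5.083 km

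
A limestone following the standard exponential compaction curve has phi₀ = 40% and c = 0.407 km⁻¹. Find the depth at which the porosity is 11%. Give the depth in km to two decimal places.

3.17 km

Invert Athy's law: z = ln(phi₀/phi) / c
z = ln(0.4/0.11) / 0.407 = ln(3.636) / 0.407 = 1.2910 / 0.407 = 3.172 km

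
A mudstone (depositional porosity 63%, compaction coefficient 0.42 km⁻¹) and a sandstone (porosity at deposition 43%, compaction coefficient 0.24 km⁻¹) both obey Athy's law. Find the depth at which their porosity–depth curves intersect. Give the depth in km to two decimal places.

2.12 km

Set n₀ₐ e^(−βₐd) = n₀ᵦ e^(−βᵦd) ⇒ ln(n₀ₐ/n₀ᵦ) = (βₐ − βᵦ)·d
d = ln(0.63/0.43) / (0.42 − 0.24) = 0.3819 / 0.18 = 2.122 km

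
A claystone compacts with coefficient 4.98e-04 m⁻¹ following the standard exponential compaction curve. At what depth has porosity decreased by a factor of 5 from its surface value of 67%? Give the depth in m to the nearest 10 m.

Working in km (1 km = 1000 m; k in km⁻¹ = k in m⁻¹ × 1000):
phi/phi₀ = 1/5 ⇒ exp(−k·d) = 1/5 ⇒ d = ln(5) / k
d = 1.6094 / 0.498 = 3.232 km

3230 m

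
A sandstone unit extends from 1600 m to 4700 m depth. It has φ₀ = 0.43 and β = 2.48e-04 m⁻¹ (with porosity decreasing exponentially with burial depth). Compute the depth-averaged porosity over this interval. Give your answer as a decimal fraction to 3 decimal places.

Working in km (1 km = 1000 m; β in km⁻¹ = β in m⁻¹ × 1000):
⟨φ⟩ = (1/(d₂−d₁)) ∫ φ₀ e^(−βd) dd = φ₀·(e^(−β·d₁) − e^(−β·d₂)) / (β·(d₂−d₁))
e^(−0.248×1.6) = 0.6725; e^(−0.248×4.7) = 0.3117
⟨φ⟩ = 0.43 × (0.6725 − 0.3117) / (0.248 × 3.1) = 0.43 × 0.4692 = 0.2018

0.202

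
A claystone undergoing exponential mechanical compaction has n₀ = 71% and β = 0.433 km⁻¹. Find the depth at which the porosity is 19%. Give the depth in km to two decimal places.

3.04 km

Invert Athy's law: d = ln(n₀/n) / β
d = ln(0.71/0.19) / 0.433 = ln(3.737) / 0.433 = 1.3182 / 0.433 = 3.044 km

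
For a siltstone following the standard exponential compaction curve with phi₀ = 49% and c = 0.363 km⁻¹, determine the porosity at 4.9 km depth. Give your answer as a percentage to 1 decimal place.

phi = phi₀·exp(−c·d) = 0.49 × exp(−0.363 × 4.9) = 0.49 × exp(−1.779)
  = 0.49 × 0.1689 = 0.0827

8.3%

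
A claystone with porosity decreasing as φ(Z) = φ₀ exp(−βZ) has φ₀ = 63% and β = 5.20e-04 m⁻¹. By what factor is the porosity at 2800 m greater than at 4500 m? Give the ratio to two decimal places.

Working in km (1 km = 1000 m; β in km⁻¹ = β in m⁻¹ × 1000):
φ(Z₁)/φ(Z₂) = e^(−β·Z₁)/e^(−β·Z₂) = e^{β(Z₂−Z₁)}
= exp(0.52 × 1.7) = exp(0.884) = 2.4206

2.42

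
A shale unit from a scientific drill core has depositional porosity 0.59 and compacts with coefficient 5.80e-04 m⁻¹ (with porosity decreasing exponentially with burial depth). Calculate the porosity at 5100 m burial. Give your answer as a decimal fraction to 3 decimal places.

0.031

Working in km (1 km = 1000 m; β in km⁻¹ = β in m⁻¹ × 1000):
phi = phi₀·exp(−β·z) = 0.59 × exp(−0.58 × 5.1) = 0.59 × exp(−2.958)
  = 0.59 × 0.0519 = 0.0306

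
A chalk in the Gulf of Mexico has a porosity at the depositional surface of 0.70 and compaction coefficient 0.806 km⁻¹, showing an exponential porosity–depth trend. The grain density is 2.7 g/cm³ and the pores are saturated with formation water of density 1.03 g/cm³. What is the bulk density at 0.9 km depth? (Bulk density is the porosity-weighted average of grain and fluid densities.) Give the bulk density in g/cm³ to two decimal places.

2.13 g/cm³

Porosity at depth: phi = 0.7·exp(−0.806×0.9) = 0.7×0.4841 = 0.3389
Bulk density: ρ_b = (1−phi)ρ_g + phi·ρ_f = 0.6611×2.7 + 0.3389×1.03
       = 1.785 + 0.349 = 2.134 g/cm³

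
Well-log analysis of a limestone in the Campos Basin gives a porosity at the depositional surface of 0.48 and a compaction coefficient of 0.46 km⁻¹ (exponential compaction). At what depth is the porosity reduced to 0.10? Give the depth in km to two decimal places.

3.41 km

Invert Athy's law: Z = ln(φ₀/φ) / k
Z = ln(0.48/0.1) / 0.46 = ln(4.8) / 0.46 = 1.5686 / 0.46 = 3.410 km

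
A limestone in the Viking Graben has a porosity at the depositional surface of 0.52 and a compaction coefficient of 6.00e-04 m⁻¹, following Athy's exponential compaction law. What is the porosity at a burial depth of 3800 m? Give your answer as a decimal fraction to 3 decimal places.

Working in km (1 km = 1000 m; β in km⁻¹ = β in m⁻¹ × 1000):
phi = phi₀·exp(−β·z) = 0.52 × exp(−0.6 × 3.8) = 0.52 × exp(−2.28)
  = 0.52 × 0.1023 = 0.0532

0.053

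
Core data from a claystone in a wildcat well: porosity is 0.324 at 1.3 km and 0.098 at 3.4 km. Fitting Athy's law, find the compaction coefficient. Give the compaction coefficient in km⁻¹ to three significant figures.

Athy: phi(Z) = phi₀ e^(−βZ) ⇒ phi₁/phi₂ = e^{β(Z₂−Z₁)} ⇒ β = ln(phi₁/phi₂)/(Z₂−Z₁)
β = ln(0.324/0.098) / (3.4 − 1.3) = ln(3.306) / 2.1 = 1.1958 / 2.1 = 0.5694 km⁻¹

0.569 km⁻¹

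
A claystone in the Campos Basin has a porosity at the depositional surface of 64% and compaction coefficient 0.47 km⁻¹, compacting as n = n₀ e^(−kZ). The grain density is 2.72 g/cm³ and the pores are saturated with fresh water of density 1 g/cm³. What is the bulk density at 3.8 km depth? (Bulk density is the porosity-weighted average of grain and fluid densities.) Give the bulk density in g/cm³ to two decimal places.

Porosity at depth: n = 0.64·exp(−0.47×3.8) = 0.64×0.1676 = 0.1073
Bulk density: ρ_b = (1−n)ρ_g + n·ρ_f = 0.8927×2.72 + 0.1073×1
       = 2.428 + 0.107 = 2.535 g/cm³

2.54 g/cm³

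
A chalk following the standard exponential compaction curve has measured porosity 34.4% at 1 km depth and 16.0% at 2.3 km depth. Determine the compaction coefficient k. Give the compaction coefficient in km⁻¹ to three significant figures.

0.589 km⁻¹

Athy: phi(d) = phi₀ e^(−kd) ⇒ phi₁/phi₂ = e^{k(d₂−d₁)} ⇒ k = ln(phi₁/phi₂)/(d₂−d₁)
k = ln(0.344/0.16) / (2.3 − 1) = ln(2.15) / 1.3 = 0.7655 / 1.3 = 0.5888 km⁻¹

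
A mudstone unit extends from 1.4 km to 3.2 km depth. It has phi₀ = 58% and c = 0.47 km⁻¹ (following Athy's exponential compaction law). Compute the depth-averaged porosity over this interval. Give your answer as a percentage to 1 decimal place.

20.3%

⟨phi⟩ = (1/(Z₂−Z₁)) ∫ phi₀ e^(−cZ) dZ = phi₀·(e^(−c·Z₁) − e^(−c·Z₂)) / (c·(Z₂−Z₁))
e^(−0.47×1.4) = 0.5179; e^(−0.47×3.2) = 0.2222
⟨phi⟩ = 0.58 × (0.5179 − 0.2222) / (0.47 × 1.8) = 0.58 × 0.3495 = 0.2027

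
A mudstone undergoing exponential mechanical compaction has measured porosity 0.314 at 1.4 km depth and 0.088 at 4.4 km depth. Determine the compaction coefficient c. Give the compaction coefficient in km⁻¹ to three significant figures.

Athy: φ(d) = φ₀ e^(−cd) ⇒ φ₁/φ₂ = e^{c(d₂−d₁)} ⇒ c = ln(φ₁/φ₂)/(d₂−d₁)
c = ln(0.314/0.088) / (4.4 − 1.4) = ln(3.568) / 3 = 1.2721 / 3 = 0.424 km⁻¹

0.424 km⁻¹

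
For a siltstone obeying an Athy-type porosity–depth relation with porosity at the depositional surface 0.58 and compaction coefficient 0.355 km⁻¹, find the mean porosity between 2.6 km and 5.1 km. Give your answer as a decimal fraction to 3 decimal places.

0.153

⟨phi⟩ = (1/(z₂−z₁)) ∫ phi₀ e^(−kz) dz = phi₀·(e^(−k·z₁) − e^(−k·z₂)) / (k·(z₂−z₁))
e^(−0.355×2.6) = 0.3973; e^(−0.355×5.1) = 0.1636
⟨phi⟩ = 0.58 × (0.3973 − 0.1636) / (0.355 × 2.5) = 0.58 × 0.2634 = 0.1528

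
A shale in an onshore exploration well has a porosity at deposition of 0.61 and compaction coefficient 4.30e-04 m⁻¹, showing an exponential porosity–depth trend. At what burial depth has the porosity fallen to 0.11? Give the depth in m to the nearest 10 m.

Working in km (1 km = 1000 m; β in km⁻¹ = β in m⁻¹ × 1000):
Invert Athy's law: d = ln(n₀/n) / β
d = ln(0.61/0.11) / 0.43 = ln(5.545) / 0.43 = 1.7130 / 0.43 = 3.984 km

3980 m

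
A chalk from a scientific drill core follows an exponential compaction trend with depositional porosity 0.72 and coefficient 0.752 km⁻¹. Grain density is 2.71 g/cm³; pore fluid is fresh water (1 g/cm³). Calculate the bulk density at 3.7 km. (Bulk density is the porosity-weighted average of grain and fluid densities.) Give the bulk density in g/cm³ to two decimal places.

Porosity at depth: φ = 0.72·exp(−0.752×3.7) = 0.72×0.0619 = 0.0446
Bulk density: ρ_b = (1−φ)ρ_g + φ·ρ_f = 0.9554×2.71 + 0.0446×1
       = 2.589 + 0.045 = 2.634 g/cm³

2.63 g/cm³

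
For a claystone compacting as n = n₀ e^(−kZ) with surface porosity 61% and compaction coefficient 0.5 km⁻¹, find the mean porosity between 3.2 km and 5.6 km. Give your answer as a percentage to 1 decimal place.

7.2%

⟨n⟩ = (1/(Z₂−Z₁)) ∫ n₀ e^(−kZ) dZ = n₀·(e^(−k·Z₁) − e^(−k·Z₂)) / (k·(Z₂−Z₁))
e^(−0.5×3.2) = 0.2019; e^(−0.5×5.6) = 0.0608
⟨n⟩ = 0.61 × (0.2019 − 0.0608) / (0.5 × 2.4) = 0.61 × 0.1176 = 0.0717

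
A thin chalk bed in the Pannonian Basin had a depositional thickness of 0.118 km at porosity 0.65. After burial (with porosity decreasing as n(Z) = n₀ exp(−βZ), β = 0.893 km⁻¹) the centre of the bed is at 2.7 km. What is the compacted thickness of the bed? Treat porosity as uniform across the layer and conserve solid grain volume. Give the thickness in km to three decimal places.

0.044 km

Porosity at 2.7 km: n = 0.65·exp(−0.893×2.7) = 0.0583
Solid-volume conservation: h(1−n) = h₀(1−n₀) ⇒ h = h₀·(1−n₀)/(1−n)
h = 0.118 × (1 − 0.65)/(1 − 0.0583) = 0.118 × 0.3717 = 0.0439 km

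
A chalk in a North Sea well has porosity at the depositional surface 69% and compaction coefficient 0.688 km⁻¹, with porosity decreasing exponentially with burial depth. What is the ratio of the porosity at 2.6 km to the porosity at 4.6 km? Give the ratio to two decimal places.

φ(Z₁)/φ(Z₂) = e^(−c·Z₁)/e^(−c·Z₂) = e^{c(Z₂−Z₁)}
= exp(0.688 × 2) = exp(1.376) = 3.9590

3.96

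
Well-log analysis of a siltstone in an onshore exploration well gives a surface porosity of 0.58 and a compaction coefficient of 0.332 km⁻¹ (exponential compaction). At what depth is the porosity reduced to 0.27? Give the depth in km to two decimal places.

2.30 km

Invert Athy's law: Z = ln(phi₀/phi) / k
Z = ln(0.58/0.27) / 0.332 = ln(2.148) / 0.332 = 0.7646 / 0.332 = 2.303 km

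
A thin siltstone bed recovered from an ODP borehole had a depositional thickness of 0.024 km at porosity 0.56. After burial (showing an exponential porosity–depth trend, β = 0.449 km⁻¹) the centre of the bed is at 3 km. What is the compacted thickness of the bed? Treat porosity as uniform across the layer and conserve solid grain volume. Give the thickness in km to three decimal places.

Porosity at 3 km: n = 0.56·exp(−0.449×3) = 0.1456
Solid-volume conservation: h(1−n) = h₀(1−n₀) ⇒ h = h₀·(1−n₀)/(1−n)
h = 0.024 × (1 − 0.56)/(1 − 0.1456) = 0.024 × 0.5150 = 0.0124 km

0.012 km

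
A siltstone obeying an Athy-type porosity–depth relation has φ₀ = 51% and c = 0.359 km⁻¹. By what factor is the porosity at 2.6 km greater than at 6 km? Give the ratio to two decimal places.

3.39

φ(z₁)/φ(z₂) = e^(−c·z₁)/e^(−c·z₂) = e^{c(z₂−z₁)}
= exp(0.359 × 3.4) = exp(1.221) = 3.3892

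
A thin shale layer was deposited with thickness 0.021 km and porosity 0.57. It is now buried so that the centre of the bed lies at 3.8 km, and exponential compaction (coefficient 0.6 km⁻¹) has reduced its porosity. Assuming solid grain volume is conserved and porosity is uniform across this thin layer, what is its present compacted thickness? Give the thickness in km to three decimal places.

Porosity at 3.8 km: phi = 0.57·exp(−0.6×3.8) = 0.0583
Solid-volume conservation: h(1−phi) = h₀(1−phi₀) ⇒ h = h₀·(1−phi₀)/(1−phi)
h = 0.021 × (1 − 0.57)/(1 − 0.0583) = 0.021 × 0.4566 = 0.0096 km

0.010 km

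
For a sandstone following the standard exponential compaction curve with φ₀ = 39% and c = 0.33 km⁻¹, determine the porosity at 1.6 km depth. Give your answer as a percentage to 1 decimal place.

23.0%

φ = φ₀·exp(−c·z) = 0.39 × exp(−0.33 × 1.6) = 0.39 × exp(−0.528)
  = 0.39 × 0.5898 = 0.2300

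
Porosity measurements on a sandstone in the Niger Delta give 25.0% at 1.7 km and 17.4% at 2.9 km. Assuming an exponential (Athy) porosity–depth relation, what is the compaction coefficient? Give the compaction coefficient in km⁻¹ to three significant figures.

0.302 km⁻¹

Athy: n(Z) = n₀ e^(−kZ) ⇒ n₁/n₂ = e^{k(Z₂−Z₁)} ⇒ k = ln(n₁/n₂)/(Z₂−Z₁)
k = ln(0.25/0.174) / (2.9 − 1.7) = ln(1.437) / 1.2 = 0.3624 / 1.2 = 0.302 km⁻¹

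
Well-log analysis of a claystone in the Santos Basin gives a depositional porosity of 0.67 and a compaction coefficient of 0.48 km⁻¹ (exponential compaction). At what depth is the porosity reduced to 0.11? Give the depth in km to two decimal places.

3.76 km

Invert Athy's law: Z = ln(n₀/n) / β
Z = ln(0.67/0.11) / 0.48 = ln(6.091) / 0.48 = 1.8068 / 0.48 = 3.764 km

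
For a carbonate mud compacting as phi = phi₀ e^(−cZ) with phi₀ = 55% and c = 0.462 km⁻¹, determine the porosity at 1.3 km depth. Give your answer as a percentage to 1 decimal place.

30.2%

phi = phi₀·exp(−c·Z) = 0.55 × exp(−0.462 × 1.3) = 0.55 × exp(−0.6006)
  = 0.55 × 0.5485 = 0.3017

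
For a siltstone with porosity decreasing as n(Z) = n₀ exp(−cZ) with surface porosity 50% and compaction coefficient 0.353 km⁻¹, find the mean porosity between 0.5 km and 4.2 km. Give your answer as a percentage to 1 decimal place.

23.4%

⟨n⟩ = (1/(Z₂−Z₁)) ∫ n₀ e^(−cZ) dZ = n₀·(e^(−c·Z₁) − e^(−c·Z₂)) / (c·(Z₂−Z₁))
e^(−0.353×0.5) = 0.8382; e^(−0.353×4.2) = 0.2270
⟨n⟩ = 0.5 × (0.8382 − 0.2270) / (0.353 × 3.7) = 0.5 × 0.4679 = 0.2340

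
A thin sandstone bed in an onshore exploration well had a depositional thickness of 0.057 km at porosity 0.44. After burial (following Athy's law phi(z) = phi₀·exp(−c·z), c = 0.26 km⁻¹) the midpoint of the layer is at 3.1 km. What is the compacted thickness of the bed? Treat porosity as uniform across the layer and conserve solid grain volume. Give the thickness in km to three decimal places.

0.040 km

Porosity at 3.1 km: phi = 0.44·exp(−0.26×3.1) = 0.1965
Solid-volume conservation: h(1−phi) = h₀(1−phi₀) ⇒ h = h₀·(1−phi₀)/(1−phi)
h = 0.057 × (1 − 0.44)/(1 − 0.1965) = 0.057 × 0.6970 = 0.0397 km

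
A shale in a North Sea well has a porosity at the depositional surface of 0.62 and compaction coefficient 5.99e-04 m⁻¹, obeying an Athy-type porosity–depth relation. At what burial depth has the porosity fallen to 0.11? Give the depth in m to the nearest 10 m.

Working in km (1 km = 1000 m; β in km⁻¹ = β in m⁻¹ × 1000):
Invert Athy's law: z = ln(φ₀/φ) / β
z = ln(0.62/0.11) / 0.599 = ln(5.636) / 0.599 = 1.7292 / 0.599 = 2.887 km

2890 m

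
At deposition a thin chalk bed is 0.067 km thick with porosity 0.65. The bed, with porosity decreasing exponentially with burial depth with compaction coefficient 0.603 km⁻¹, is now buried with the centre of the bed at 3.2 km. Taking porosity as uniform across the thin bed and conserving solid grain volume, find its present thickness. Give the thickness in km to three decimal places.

Porosity at 3.2 km: phi = 0.65·exp(−0.603×3.2) = 0.0944
Solid-volume conservation: h(1−phi) = h₀(1−phi₀) ⇒ h = h₀·(1−phi₀)/(1−phi)
h = 0.067 × (1 − 0.65)/(1 − 0.0944) = 0.067 × 0.3865 = 0.0259 km

0.026 km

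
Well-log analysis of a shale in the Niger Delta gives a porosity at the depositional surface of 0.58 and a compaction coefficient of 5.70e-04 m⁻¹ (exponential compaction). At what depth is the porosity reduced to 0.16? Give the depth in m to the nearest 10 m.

2260 m

Working in km (1 km = 1000 m; β in km⁻¹ = β in m⁻¹ × 1000):
Invert Athy's law: z = ln(n₀/n) / β
z = ln(0.58/0.16) / 0.57 = ln(3.625) / 0.57 = 1.2879 / 0.57 = 2.259 km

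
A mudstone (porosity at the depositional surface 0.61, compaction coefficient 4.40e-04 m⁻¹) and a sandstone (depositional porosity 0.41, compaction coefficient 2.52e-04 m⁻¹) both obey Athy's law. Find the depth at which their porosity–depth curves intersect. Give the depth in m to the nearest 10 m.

2110 m

Working in km (1 km = 1000 m; c in km⁻¹ = c in m⁻¹ × 1000):
Set φ₀ₐ e^(−cₐZ) = φ₀ᵦ e^(−cᵦZ) ⇒ ln(φ₀ₐ/φ₀ᵦ) = (cₐ − cᵦ)·Z
Z = ln(0.61/0.41) / (0.44 − 0.252) = 0.3973 / 0.188 = 2.113 km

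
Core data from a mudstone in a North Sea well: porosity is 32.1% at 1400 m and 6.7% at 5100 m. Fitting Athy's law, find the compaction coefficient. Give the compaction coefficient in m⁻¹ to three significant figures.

Working in km (1 km = 1000 m; β in km⁻¹ = β in m⁻¹ × 1000):
Athy: φ(Z) = φ₀ e^(−βZ) ⇒ φ₁/φ₂ = e^{β(Z₂−Z₁)} ⇒ β = ln(φ₁/φ₂)/(Z₂−Z₁)
β = ln(0.321/0.067) / (5.1 − 1.4) = ln(4.791) / 3.7 = 1.5667 / 3.7 = 0.4234 km⁻¹

0.000423 m⁻¹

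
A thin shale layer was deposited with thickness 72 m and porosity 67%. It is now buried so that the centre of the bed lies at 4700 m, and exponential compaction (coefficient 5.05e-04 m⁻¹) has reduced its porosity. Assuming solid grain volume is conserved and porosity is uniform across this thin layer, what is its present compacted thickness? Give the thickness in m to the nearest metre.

Working in km (1 km = 1000 m; k in km⁻¹ = k in m⁻¹ × 1000):
Porosity at 4.7 km: φ = 0.67·exp(−0.505×4.7) = 0.0624
Solid-volume conservation: h(1−φ) = h₀(1−φ₀) ⇒ h = h₀·(1−φ₀)/(1−φ)
h = 0.072 × (1 − 0.67)/(1 − 0.0624) = 0.072 × 0.3520 = 0.0253 km

25 m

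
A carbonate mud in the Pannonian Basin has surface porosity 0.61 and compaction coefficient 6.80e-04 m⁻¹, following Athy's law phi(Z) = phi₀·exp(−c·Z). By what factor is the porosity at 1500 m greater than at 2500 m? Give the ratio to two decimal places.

Working in km (1 km = 1000 m; c in km⁻¹ = c in m⁻¹ × 1000):
phi(Z₁)/phi(Z₂) = e^(−c·Z₁)/e^(−c·Z₂) = e^{c(Z₂−Z₁)}
= exp(0.68 × 1) = exp(0.68) = 1.9739

1.97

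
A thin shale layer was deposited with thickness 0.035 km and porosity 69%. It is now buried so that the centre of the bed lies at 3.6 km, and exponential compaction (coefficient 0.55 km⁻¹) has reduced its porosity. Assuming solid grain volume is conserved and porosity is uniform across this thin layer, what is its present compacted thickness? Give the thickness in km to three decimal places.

0.012 km

Porosity at 3.6 km: phi = 0.69·exp(−0.55×3.6) = 0.0953
Solid-volume conservation: h(1−phi) = h₀(1−phi₀) ⇒ h = h₀·(1−phi₀)/(1−phi)
h = 0.035 × (1 − 0.69)/(1 − 0.0953) = 0.035 × 0.3426 = 0.0120 km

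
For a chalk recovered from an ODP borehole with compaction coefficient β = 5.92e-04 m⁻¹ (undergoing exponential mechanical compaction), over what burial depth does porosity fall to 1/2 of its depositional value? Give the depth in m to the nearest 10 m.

Working in km (1 km = 1000 m; β in km⁻¹ = β in m⁻¹ × 1000):
φ/φ₀ = 1/2 ⇒ exp(−β·d) = 1/2 ⇒ d = ln(2) / β
d = 0.6931 / 0.592 = 1.171 km

1170 m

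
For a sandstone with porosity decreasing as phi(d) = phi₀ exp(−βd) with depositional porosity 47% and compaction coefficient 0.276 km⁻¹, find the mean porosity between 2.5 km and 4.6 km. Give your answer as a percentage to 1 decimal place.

⟨phi⟩ = (1/(d₂−d₁)) ∫ phi₀ e^(−βd) dd = phi₀·(e^(−β·d₁) − e^(−β·d₂)) / (β·(d₂−d₁))
e^(−0.276×2.5) = 0.5016; e^(−0.276×4.6) = 0.2809
⟨phi⟩ = 0.47 × (0.5016 − 0.2809) / (0.276 × 2.1) = 0.47 × 0.3807 = 0.1789

17.9%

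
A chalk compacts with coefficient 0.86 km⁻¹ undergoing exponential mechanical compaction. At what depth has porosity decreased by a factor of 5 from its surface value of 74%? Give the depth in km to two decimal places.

1.87 km

φ/φ₀ = 1/5 ⇒ exp(−β·d) = 1/5 ⇒ d = ln(5) / β
d = 1.6094 / 0.86 = 1.871 km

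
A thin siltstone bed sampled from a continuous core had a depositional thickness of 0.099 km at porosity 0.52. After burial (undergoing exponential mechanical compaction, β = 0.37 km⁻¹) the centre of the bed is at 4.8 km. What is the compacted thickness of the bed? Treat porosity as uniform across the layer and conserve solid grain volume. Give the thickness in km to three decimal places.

Porosity at 4.8 km: phi = 0.52·exp(−0.37×4.8) = 0.0880
Solid-volume conservation: h(1−phi) = h₀(1−phi₀) ⇒ h = h₀·(1−phi₀)/(1−phi)
h = 0.099 × (1 − 0.52)/(1 − 0.0880) = 0.099 × 0.5263 = 0.0521 km

0.052 km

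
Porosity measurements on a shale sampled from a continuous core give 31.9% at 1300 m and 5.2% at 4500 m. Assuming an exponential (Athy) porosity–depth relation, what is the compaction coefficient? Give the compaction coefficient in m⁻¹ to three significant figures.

0.000567 m⁻¹

Working in km (1 km = 1000 m; k in km⁻¹ = k in m⁻¹ × 1000):
Athy: φ(d) = φ₀ e^(−kd) ⇒ φ₁/φ₂ = e^{k(d₂−d₁)} ⇒ k = ln(φ₁/φ₂)/(d₂−d₁)
k = ln(0.319/0.052) / (4.5 − 1.3) = ln(6.135) / 3.2 = 1.8139 / 3.2 = 0.5669 km⁻¹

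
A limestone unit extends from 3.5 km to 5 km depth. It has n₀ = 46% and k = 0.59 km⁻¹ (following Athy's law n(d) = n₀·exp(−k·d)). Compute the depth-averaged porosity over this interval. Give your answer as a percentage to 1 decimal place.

3.9%

⟨n⟩ = (1/(d₂−d₁)) ∫ n₀ e^(−kd) dd = n₀·(e^(−k·d₁) − e^(−k·d₂)) / (k·(d₂−d₁))
e^(−0.59×3.5) = 0.1268; e^(−0.59×5) = 0.0523
⟨n⟩ = 0.46 × (0.1268 − 0.0523) / (0.59 × 1.5) = 0.46 × 0.0842 = 0.0387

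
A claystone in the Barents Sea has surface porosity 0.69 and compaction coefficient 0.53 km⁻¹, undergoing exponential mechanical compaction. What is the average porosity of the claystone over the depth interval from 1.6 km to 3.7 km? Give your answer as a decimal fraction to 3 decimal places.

⟨n⟩ = (1/(Z₂−Z₁)) ∫ n₀ e^(−kZ) dZ = n₀·(e^(−k·Z₁) − e^(−k·Z₂)) / (k·(Z₂−Z₁))
e^(−0.53×1.6) = 0.4283; e^(−0.53×3.7) = 0.1407
⟨n⟩ = 0.69 × (0.4283 − 0.1407) / (0.53 × 2.1) = 0.69 × 0.2584 = 0.1783

0.178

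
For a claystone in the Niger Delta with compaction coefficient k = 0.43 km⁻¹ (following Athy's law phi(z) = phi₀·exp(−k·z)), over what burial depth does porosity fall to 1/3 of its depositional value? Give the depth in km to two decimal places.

phi/phi₀ = 1/3 ⇒ exp(−k·z) = 1/3 ⇒ z = ln(3) / k
z = 1.0986 / 0.43 = 2.555 km

2.55 km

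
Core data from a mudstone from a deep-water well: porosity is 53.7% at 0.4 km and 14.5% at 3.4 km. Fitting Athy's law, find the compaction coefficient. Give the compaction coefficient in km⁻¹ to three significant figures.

Athy: phi(Z) = phi₀ e^(−cZ) ⇒ phi₁/phi₂ = e^{c(Z₂−Z₁)} ⇒ c = ln(phi₁/phi₂)/(Z₂−Z₁)
c = ln(0.537/0.145) / (3.4 − 0.4) = ln(3.703) / 3 = 1.3093 / 3 = 0.4364 km⁻¹

0.436 km⁻¹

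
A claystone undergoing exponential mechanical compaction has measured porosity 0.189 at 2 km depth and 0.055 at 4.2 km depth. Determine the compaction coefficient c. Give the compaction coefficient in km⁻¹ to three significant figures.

0.561 km⁻¹

Athy: n(Z) = n₀ e^(−cZ) ⇒ n₁/n₂ = e^{c(Z₂−Z₁)} ⇒ c = ln(n₁/n₂)/(Z₂−Z₁)
c = ln(0.189/0.055) / (4.2 − 2) = ln(3.436) / 2.2 = 1.2344 / 2.2 = 0.5611 km⁻¹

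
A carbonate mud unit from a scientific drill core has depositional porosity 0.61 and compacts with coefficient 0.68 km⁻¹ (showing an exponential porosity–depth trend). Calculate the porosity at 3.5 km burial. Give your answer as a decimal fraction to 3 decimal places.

φ = φ₀·exp(−k·z) = 0.61 × exp(−0.68 × 3.5) = 0.61 × exp(−2.38)
  = 0.61 × 0.0926 = 0.0565

0.056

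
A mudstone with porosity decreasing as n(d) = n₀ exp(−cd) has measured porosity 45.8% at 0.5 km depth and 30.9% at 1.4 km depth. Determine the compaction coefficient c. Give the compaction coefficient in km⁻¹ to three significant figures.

0.437 km⁻¹

Athy: n(d) = n₀ e^(−cd) ⇒ n₁/n₂ = e^{c(d₂−d₁)} ⇒ c = ln(n₁/n₂)/(d₂−d₁)
c = ln(0.458/0.309) / (1.4 − 0.5) = ln(1.482) / 0.9 = 0.3935 / 0.9 = 0.4373 km⁻¹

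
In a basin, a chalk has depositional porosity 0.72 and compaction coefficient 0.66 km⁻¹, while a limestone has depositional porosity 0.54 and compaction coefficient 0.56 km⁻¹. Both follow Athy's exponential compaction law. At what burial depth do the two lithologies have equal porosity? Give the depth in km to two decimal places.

2.88 km

Set n₀ₐ e^(−kₐz) = n₀ᵦ e^(−kᵦz) ⇒ ln(n₀ₐ/n₀ᵦ) = (kₐ − kᵦ)·z
z = ln(0.72/0.54) / (0.66 − 0.56) = 0.2877 / 0.1 = 2.877 km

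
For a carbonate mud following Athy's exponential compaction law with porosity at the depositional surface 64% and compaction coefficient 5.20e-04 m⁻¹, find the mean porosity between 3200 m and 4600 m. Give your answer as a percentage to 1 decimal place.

Working in km (1 km = 1000 m; k in km⁻¹ = k in m⁻¹ × 1000):
⟨phi⟩ = (1/(z₂−z₁)) ∫ phi₀ e^(−kz) dz = phi₀·(e^(−k·z₁) − e^(−k·z₂)) / (k·(z₂−z₁))
e^(−0.52×3.2) = 0.1894; e^(−0.52×4.6) = 0.0914
⟨phi⟩ = 0.64 × (0.1894 − 0.0914) / (0.52 × 1.4) = 0.64 × 0.1345 = 0.0861

8.6%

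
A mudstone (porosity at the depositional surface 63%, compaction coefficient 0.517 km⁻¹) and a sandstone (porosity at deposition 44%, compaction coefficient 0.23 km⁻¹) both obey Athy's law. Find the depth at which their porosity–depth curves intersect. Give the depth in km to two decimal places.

Set n₀ₐ e^(−kₐd) = n₀ᵦ e^(−kᵦd) ⇒ ln(n₀ₐ/n₀ᵦ) = (kₐ − kᵦ)·d
d = ln(0.63/0.44) / (0.517 − 0.23) = 0.3589 / 0.287 = 1.251 km

1.25 km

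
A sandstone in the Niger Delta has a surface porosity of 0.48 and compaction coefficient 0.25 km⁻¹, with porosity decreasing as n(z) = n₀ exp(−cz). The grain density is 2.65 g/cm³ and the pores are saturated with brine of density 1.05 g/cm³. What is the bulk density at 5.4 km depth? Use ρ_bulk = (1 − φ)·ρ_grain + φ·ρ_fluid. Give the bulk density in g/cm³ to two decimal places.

Porosity at depth: n = 0.48·exp(−0.25×5.4) = 0.48×0.2592 = 0.1244
Bulk density: ρ_b = (1−n)ρ_g + n·ρ_f = 0.8756×2.65 + 0.1244×1.05
       = 2.320 + 0.131 = 2.451 g/cm³

2.45 g/cm³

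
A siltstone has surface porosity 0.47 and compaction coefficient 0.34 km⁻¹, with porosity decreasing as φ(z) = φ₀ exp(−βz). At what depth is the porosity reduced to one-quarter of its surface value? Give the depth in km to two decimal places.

4.08 km

φ/φ₀ = 1/4 ⇒ exp(−β·z) = 1/4 ⇒ z = ln(4) / β
z = 1.3863 / 0.34 = 4.077 km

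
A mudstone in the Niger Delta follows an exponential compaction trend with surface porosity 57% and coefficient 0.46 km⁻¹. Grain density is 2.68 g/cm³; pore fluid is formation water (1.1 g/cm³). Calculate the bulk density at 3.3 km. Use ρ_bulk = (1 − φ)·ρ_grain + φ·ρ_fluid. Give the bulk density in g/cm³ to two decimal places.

2.48 g/cm³

Porosity at depth: n = 0.57·exp(−0.46×3.3) = 0.57×0.2191 = 0.1249
Bulk density: ρ_b = (1−n)ρ_g + n·ρ_f = 0.8751×2.68 + 0.1249×1.1
       = 2.345 + 0.137 = 2.483 g/cm³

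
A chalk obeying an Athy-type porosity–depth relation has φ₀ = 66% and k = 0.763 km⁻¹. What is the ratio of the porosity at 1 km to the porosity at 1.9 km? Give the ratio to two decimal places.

φ(z₁)/φ(z₂) = e^(−k·z₁)/e^(−k·z₂) = e^{k(z₂−z₁)}
= exp(0.763 × 0.9) = exp(0.6867) = 1.9871

1.99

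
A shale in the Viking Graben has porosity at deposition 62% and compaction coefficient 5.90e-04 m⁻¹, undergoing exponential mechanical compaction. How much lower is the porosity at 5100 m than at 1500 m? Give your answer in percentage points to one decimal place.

Working in km (1 km = 1000 m; β in km⁻¹ = β in m⁻¹ × 1000):
phi(1.5) = 0.62·e^(−0.59×1.5) = 0.2559
phi(5.1) = 0.62·e^(−0.59×5.1) = 0.0306
Δphi = 0.2559 − 0.0306 = 0.2253

22.5 percentage points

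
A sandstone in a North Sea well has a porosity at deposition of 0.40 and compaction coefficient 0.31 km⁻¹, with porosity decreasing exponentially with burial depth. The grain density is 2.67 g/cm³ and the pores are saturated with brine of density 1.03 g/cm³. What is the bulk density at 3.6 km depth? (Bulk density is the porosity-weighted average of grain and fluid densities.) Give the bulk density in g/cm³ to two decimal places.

Porosity at depth: phi = 0.4·exp(−0.31×3.6) = 0.4×0.3276 = 0.1310
Bulk density: ρ_b = (1−phi)ρ_g + phi·ρ_f = 0.8690×2.67 + 0.1310×1.03
       = 2.320 + 0.135 = 2.455 g/cm³

2.46 g/cm³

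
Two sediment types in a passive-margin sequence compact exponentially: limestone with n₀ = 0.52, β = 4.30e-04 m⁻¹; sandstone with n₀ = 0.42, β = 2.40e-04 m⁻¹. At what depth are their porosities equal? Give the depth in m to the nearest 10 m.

Working in km (1 km = 1000 m; β in km⁻¹ = β in m⁻¹ × 1000):
Set n₀ₐ e^(−βₐZ) = n₀ᵦ e^(−βᵦZ) ⇒ ln(n₀ₐ/n₀ᵦ) = (βₐ − βᵦ)·Z
Z = ln(0.52/0.42) / (0.43 − 0.24) = 0.2136 / 0.19 = 1.124 km

1120 m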